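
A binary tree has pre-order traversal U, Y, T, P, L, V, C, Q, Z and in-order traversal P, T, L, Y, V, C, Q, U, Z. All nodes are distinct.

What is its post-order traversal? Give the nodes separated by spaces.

P L T Q C V Y Z U

The first element of pre-order is the root; it splits in-order into left and right subtrees.
Root U: left subtree has 7 nodes {P, T, L, Y, V, C, Q}, right has 1 {Z}.
  Root Y: left subtree has 3 nodes {P, T, L}, right has 3 {V, C, Q}.
    Root T: left subtree has 1 node {P}, right has 1 {L}.
    Root V: left subtree has 0 nodes { }, right has 2 {C, Q}.
      Root C: left subtree has 0 nodes { }, right has 1 {Q}.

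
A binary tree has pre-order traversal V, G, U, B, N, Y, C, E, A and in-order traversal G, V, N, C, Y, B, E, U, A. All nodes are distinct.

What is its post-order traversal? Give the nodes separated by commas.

G, C, Y, N, E, B, A, U, V

The first element of pre-order is the root; it splits in-order into left and right subtrees.
Root V: left subtree has 1 node {G}, right has 7 {N, C, Y, B, E, U, A}.
  Root U: left subtree has 5 nodes {N, C, Y, B, E}, right has 1 {A}.
    Root B: left subtree has 3 nodes {N, C, Y}, right has 1 {E}.
      Root N: left subtree has 0 nodes { }, right has 2 {C, Y}.
        Root Y: left subtree has 1 node {C}, right has 0 { }.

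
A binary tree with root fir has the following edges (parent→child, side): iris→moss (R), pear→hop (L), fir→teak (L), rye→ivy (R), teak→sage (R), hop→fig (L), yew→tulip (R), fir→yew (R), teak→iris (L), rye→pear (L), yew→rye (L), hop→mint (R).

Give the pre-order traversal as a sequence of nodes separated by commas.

Pre-order visits the node, then its left subtree, then its right subtree.
Visit fir.
At fir: go left to teak.
  Visit teak.
  At teak: go left to iris.
    Visit iris.
    At iris: no left child.
    At iris: go right to moss.
      moss is a leaf — visit moss.
  At teak: go right to sage.
    sage is a leaf — visit sage.
At fir: go right to yew.
  Visit yew.
  At yew: go left to rye.
    Visit rye.
    At rye: go left to pear.
      Visit pear.
      At pear: go left to hop.
        Visit hop.
        At hop: go left to fig.
          fig is a leaf — visit fig.
        At hop: go right to mint.
          mint is a leaf — visit mint.
      At pear: no right child.
    At rye: go right to ivy.
      ivy is a leaf — visit ivy.
  At yew: go right to tulip.
    tulip is a leaf — visit tulip.

fir, teak, iris, moss, sage, yew, rye, pear, hop, fig, mint, ivy, tulip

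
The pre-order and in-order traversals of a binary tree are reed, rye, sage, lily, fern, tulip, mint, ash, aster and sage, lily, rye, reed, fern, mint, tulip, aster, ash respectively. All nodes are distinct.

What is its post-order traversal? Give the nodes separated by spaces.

lily sage rye mint aster ash tulip fern reed

The first element of pre-order is the root; it splits in-order into left and right subtrees.
Root reed: left subtree has 3 nodes {sage, lily, rye}, right has 5 {fern, mint, tulip, aster, ash}.
  Root rye: left subtree has 2 nodes {sage, lily}, right has 0 { }.
    Root sage: left subtree has 0 nodes { }, right has 1 {lily}.
  Root fern: left subtree has 0 nodes { }, right has 4 {mint, tulip, aster, ash}.
    Root tulip: left subtree has 1 node {mint}, right has 2 {aster, ash}.
      Root ash: left subtree has 1 node {aster}, right has 0 { }.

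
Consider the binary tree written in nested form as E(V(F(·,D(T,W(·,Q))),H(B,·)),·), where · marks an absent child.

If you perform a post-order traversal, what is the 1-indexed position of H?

Post-order visits the left subtree, then the right subtree, then the node.
At E: go left to V.
  At V: go left to F.
    At F: no left child.
    At F: go right to D.
      At D: go left to T.
        T is a leaf — visit T.
      At D: go right to W.
        At W: no left child.
        At W: go right to Q.
          Q is a leaf — visit Q.
        Visit W.
      Visit D.
    Visit F.
  At V: go right to H.
    At H: go left to B.
      B is a leaf — visit B.
    At H: no right child.
    Visit H.
  Visit V.
At E: no right child.
Visit E.
Full post-order sequence: T, Q, W, D, F, B, H, V, E.

7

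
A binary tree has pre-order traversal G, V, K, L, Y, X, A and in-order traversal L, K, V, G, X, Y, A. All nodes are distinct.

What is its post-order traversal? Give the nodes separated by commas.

The first element of pre-order is the root; it splits in-order into left and right subtrees.
Root G: left subtree has 3 nodes {L, K, V}, right has 3 {X, Y, A}.
  Root V: left subtree has 2 nodes {L, K}, right has 0 { }.
    Root K: left subtree has 1 node {L}, right has 0 { }.
  Root Y: left subtree has 1 node {X}, right has 1 {A}.

L, K, V, X, A, Y, G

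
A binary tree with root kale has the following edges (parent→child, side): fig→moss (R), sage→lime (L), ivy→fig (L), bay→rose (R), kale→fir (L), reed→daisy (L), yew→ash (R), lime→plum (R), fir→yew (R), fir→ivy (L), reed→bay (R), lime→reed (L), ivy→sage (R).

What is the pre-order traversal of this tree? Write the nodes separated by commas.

kale, fir, ivy, fig, moss, sage, lime, reed, daisy, bay, rose, plum, yew, ash

Pre-order visits the node, then its left subtree, then its right subtree.
Visit kale.
At kale: go left to fir.
  Visit fir.
  At fir: go left to ivy.
    Visit ivy.
    At ivy: go left to fig.
      Visit fig.
      At fig: no left child.
      At fig: go right to moss.
        moss is a leaf — visit moss.
    At ivy: go right to sage.
      Visit sage.
      At sage: go left to lime.
        Visit lime.
        At lime: go left to reed.
          Visit reed.
          At reed: go left to daisy.
            daisy is a leaf — visit daisy.
          At reed: go right to bay.
            Visit bay.
            At bay: no left child.
            At bay: go right to rose.
              rose is a leaf — visit rose.
        At lime: go right to plum.
          plum is a leaf — visit plum.
      At sage: no right child.
  At fir: go right to yew.
    Visit yew.
    At yew: no left child.
    At yew: go right to ash.
      ash is a leaf — visit ash.
At kale: no right child.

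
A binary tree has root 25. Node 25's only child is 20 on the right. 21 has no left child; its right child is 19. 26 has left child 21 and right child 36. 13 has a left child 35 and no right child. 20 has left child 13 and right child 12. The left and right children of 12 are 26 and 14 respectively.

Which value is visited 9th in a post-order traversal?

Post-order visits the left subtree, then the right subtree, then the node.
At 25: no left child.
At 25: go right to 20.
  At 20: go left to 13.
    At 13: go left to 35.
      35 is a leaf — visit 35.
    At 13: no right child.
    Visit 13.
  At 20: go right to 12.
    At 12: go left to 26.
      At 26: go left to 21.
        At 21: no left child.
        At 21: go right to 19.
          19 is a leaf — visit 19.
        Visit 21.
      At 26: go right to 36.
        36 is a leaf — visit 36.
      Visit 26.
    At 12: go right to 14.
      14 is a leaf — visit 14.
    Visit 12.
  Visit 20.
Visit 25.
Full post-order sequence: 35, 13, 19, 21, 36, 26, 14, 12, 20, 25.

20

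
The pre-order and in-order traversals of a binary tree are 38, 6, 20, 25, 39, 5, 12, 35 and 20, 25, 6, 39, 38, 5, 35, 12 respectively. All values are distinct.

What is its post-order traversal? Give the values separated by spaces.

The first element of pre-order is the root; it splits in-order into left and right subtrees.
Root 38: left subtree has 4 nodes {20, 25, 6, 39}, right has 3 {5, 35, 12}.
  Root 6: left subtree has 2 nodes {20, 25}, right has 1 {39}.
    Root 20: left subtree has 0 nodes { }, right has 1 {25}.
  Root 5: left subtree has 0 nodes { }, right has 2 {35, 12}.
    Root 12: left subtree has 1 node {35}, right has 0 { }.

25 20 39 6 35 12 5 38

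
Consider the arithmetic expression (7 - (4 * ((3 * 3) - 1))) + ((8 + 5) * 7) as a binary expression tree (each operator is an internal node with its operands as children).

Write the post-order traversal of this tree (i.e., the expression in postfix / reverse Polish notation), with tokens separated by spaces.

Post-order on an expression tree gives postfix notation: for each operator, emit left operand, right operand, then the operator.

7 4 3 3 * 1 - * - 8 5 + 7 * +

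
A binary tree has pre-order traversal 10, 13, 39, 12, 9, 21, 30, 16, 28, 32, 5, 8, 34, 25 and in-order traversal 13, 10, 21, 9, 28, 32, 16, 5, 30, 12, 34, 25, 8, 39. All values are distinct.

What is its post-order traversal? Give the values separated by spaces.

The first element of pre-order is the root; it splits in-order into left and right subtrees.
Root 10: left subtree has 1 node {13}, right has 12 {21, 9, 28, 32, 16, 5, 30, 12, 34, 25, 8, 39}.
  Root 39: left subtree has 11 nodes {21, 9, 28, 32, 16, 5, 30, 12, 34, 25, 8}, right has 0 { }.
    Root 12: left subtree has 7 nodes {21, 9, 28, 32, 16, 5, 30}, right has 3 {34, 25, 8}.
      Root 9: left subtree has 1 node {21}, right has 5 {28, 32, 16, 5, 30}.
        Root 30: left subtree has 4 nodes {28, 32, 16, 5}, right has 0 { }.
          Root 16: left subtree has 2 nodes {28, 32}, right has 1 {5}.
            Root 28: left subtree has 0 nodes { }, right has 1 {32}.
      Root 8: left subtree has 2 nodes {34, 25}, right has 0 { }.
        Root 34: left subtree has 0 nodes { }, right has 1 {25}.

13 21 32 28 5 16 30 9 25 34 8 12 39 10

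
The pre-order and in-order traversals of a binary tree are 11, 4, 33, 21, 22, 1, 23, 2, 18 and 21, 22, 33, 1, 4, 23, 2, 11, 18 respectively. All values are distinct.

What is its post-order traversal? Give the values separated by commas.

The first element of pre-order is the root; it splits in-order into left and right subtrees.
Root 11: left subtree has 7 nodes {21, 22, 33, 1, 4, 23, 2}, right has 1 {18}.
  Root 4: left subtree has 4 nodes {21, 22, 33, 1}, right has 2 {23, 2}.
    Root 33: left subtree has 2 nodes {21, 22}, right has 1 {1}.
      Root 21: left subtree has 0 nodes { }, right has 1 {22}.
    Root 23: left subtree has 0 nodes { }, right has 1 {2}.

22, 21, 1, 33, 2, 23, 4, 18, 11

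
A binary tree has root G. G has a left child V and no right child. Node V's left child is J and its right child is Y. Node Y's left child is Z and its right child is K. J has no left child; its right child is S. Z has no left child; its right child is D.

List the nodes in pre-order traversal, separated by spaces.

G V J S Y Z D K

Pre-order visits the node, then its left subtree, then its right subtree.
Visit G.
At G: go left to V.
  Visit V.
  At V: go left to J.
    Visit J.
    At J: no left child.
    At J: go right to S.
      S is a leaf — visit S.
  At V: go right to Y.
    Visit Y.
    At Y: go left to Z.
      Visit Z.
      At Z: no left child.
      At Z: go right to D.
        D is a leaf — visit D.
    At Y: go right to K.
      K is a leaf — visit K.
At G: no right child.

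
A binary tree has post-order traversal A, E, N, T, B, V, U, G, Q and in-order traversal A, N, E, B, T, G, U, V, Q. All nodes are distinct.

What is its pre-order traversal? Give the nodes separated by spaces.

Q G B N A E T U V

The last element of post-order is the root; it splits in-order into left and right subtrees.
Root Q: left subtree has 8 nodes {A, N, E, B, T, G, U, V}, right has 0 { }.
  Root G: left subtree has 5 nodes {A, N, E, B, T}, right has 2 {U, V}.
    Root B: left subtree has 3 nodes {A, N, E}, right has 1 {T}.
      Root N: left subtree has 1 node {A}, right has 1 {E}.
    Root U: left subtree has 0 nodes { }, right has 1 {V}.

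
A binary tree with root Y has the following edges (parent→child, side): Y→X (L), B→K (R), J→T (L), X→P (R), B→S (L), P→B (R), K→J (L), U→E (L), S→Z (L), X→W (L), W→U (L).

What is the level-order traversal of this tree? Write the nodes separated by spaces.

Y X W P U B E S K Z J T

Level-order visits nodes level by level from the root, left to right within each level.
Level 0: Y
Level 1: X
Level 2: W, P
Level 3: U, B
Level 4: E, S, K
Level 5: Z, J
Level 6: T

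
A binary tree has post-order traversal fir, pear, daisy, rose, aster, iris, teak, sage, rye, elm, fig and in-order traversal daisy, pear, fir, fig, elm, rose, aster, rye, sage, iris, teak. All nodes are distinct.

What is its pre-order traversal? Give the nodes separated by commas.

fig, daisy, pear, fir, elm, rye, aster, rose, sage, teak, iris

The last element of post-order is the root; it splits in-order into left and right subtrees.
Root fig: left subtree has 3 nodes {daisy, pear, fir}, right has 7 {elm, rose, aster, rye, sage, iris, teak}.
  Root daisy: left subtree has 0 nodes { }, right has 2 {pear, fir}.
    Root pear: left subtree has 0 nodes { }, right has 1 {fir}.
  Root elm: left subtree has 0 nodes { }, right has 6 {rose, aster, rye, sage, iris, teak}.
    Root rye: left subtree has 2 nodes {rose, aster}, right has 3 {sage, iris, teak}.
      Root aster: left subtree has 1 node {rose}, right has 0 { }.
      Root sage: left subtree has 0 nodes { }, right has 2 {iris, teak}.
        Root teak: left subtree has 1 node {iris}, right has 0 { }.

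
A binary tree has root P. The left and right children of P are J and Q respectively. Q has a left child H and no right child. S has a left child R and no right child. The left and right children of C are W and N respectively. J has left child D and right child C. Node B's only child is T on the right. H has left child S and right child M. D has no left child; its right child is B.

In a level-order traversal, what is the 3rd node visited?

Level-order visits nodes level by level from the root, left to right within each level.
Level 0: P
Level 1: J, Q
Level 2: D, C, H
Level 3: B, W, N, S, M
Level 4: T, R
Full level-order sequence: P, J, Q, D, C, H, B, W, N, S, M, T, R.

Q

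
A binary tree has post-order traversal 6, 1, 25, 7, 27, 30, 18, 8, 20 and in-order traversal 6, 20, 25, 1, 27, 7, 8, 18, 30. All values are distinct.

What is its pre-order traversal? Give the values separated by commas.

20, 6, 8, 27, 25, 1, 7, 18, 30

The last element of post-order is the root; it splits in-order into left and right subtrees.
Root 20: left subtree has 1 node {6}, right has 7 {25, 1, 27, 7, 8, 18, 30}.
  Root 8: left subtree has 4 nodes {25, 1, 27, 7}, right has 2 {18, 30}.
    Root 27: left subtree has 2 nodes {25, 1}, right has 1 {7}.
      Root 25: left subtree has 0 nodes { }, right has 1 {1}.
    Root 18: left subtree has 0 nodes { }, right has 1 {30}.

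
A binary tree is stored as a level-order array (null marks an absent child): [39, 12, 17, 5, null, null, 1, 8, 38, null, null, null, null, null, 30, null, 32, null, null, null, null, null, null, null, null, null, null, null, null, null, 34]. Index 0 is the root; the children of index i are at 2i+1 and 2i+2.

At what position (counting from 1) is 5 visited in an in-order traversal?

3

In-order visits the left subtree, then the node, then the right subtree.
At 39: go left to 12.
  At 12: go left to 5.
    At 5: go left to 8.
      At 8: no left child.
      Visit 8.
      At 8: go right to 32.
        32 is a leaf — visit 32.
    Visit 5.
    At 5: go right to 38.
      38 is a leaf — visit 38.
  Visit 12.
  At 12: no right child.
Visit 39.
At 39: go right to 17.
  At 17: no left child.
  Visit 17.
  At 17: go right to 1.
    At 1: no left child.
    Visit 1.
    At 1: go right to 30.
      At 30: no left child.
      Visit 30.
      At 30: go right to 34.
        34 is a leaf — visit 34.
Full in-order sequence: 8, 32, 5, 38, 12, 39, 17, 1, 30, 34.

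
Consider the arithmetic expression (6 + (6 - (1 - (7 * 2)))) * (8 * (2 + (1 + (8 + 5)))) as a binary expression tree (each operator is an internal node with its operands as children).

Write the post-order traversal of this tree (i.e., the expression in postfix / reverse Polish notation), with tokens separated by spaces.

6 6 1 7 2 * - - + 8 2 1 8 5 + + + * *

Post-order on an expression tree gives postfix notation: for each operator, emit left operand, right operand, then the operator.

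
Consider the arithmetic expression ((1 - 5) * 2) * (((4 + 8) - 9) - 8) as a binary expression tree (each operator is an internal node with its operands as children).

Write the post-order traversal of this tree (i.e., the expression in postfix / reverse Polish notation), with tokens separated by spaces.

Post-order on an expression tree gives postfix notation: for each operator, emit left operand, right operand, then the operator.

1 5 - 2 * 4 8 + 9 - 8 - *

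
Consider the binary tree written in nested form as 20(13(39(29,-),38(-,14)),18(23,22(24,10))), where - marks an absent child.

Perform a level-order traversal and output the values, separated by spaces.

20 13 18 39 38 23 22 29 14 24 10

Level-order visits nodes level by level from the root, left to right within each level.
Level 0: 20
Level 1: 13, 18
Level 2: 39, 38, 23, 22
Level 3: 29, 14, 24, 10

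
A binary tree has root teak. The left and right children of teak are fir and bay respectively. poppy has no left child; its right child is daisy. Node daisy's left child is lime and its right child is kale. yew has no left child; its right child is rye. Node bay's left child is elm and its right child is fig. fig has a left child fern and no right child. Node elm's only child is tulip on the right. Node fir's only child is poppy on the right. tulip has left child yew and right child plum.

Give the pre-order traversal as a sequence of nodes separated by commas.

teak, fir, poppy, daisy, lime, kale, bay, elm, tulip, yew, rye, plum, fig, fern

Pre-order visits the node, then its left subtree, then its right subtree.
Visit teak.
At teak: go left to fir.
  Visit fir.
  At fir: no left child.
  At fir: go right to poppy.
    Visit poppy.
    At poppy: no left child.
    At poppy: go right to daisy.
      Visit daisy.
      At daisy: go left to lime.
        lime is a leaf — visit lime.
      At daisy: go right to kale.
        kale is a leaf — visit kale.
At teak: go right to bay.
  Visit bay.
  At bay: go left to elm.
    Visit elm.
    At elm: no left child.
    At elm: go right to tulip.
      Visit tulip.
      At tulip: go left to yew.
        Visit yew.
        At yew: no left child.
        At yew: go right to rye.
          rye is a leaf — visit rye.
      At tulip: go right to plum.
        plum is a leaf — visit plum.
  At bay: go right to fig.
    Visit fig.
    At fig: go left to fern.
      fern is a leaf — visit fern.
    At fig: no right child.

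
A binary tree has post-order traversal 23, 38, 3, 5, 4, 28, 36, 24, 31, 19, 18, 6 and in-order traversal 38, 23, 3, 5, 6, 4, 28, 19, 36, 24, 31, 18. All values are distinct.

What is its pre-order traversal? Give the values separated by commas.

The last element of post-order is the root; it splits in-order into left and right subtrees.
Root 6: left subtree has 4 nodes {38, 23, 3, 5}, right has 7 {4, 28, 19, 36, 24, 31, 18}.
  Root 5: left subtree has 3 nodes {38, 23, 3}, right has 0 { }.
    Root 3: left subtree has 2 nodes {38, 23}, right has 0 { }.
      Root 38: left subtree has 0 nodes { }, right has 1 {23}.
  Root 18: left subtree has 6 nodes {4, 28, 19, 36, 24, 31}, right has 0 { }.
    Root 19: left subtree has 2 nodes {4, 28}, right has 3 {36, 24, 31}.
      Root 28: left subtree has 1 node {4}, right has 0 { }.
      Root 31: left subtree has 2 nodes {36, 24}, right has 0 { }.
        Root 24: left subtree has 1 node {36}, right has 0 { }.

6, 5, 3, 38, 23, 18, 19, 28, 4, 31, 24, 36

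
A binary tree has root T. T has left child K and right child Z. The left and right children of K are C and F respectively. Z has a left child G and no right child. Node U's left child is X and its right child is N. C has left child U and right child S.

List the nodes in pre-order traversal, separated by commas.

T, K, C, U, X, N, S, F, Z, G

Pre-order visits the node, then its left subtree, then its right subtree.
Visit T.
At T: go left to K.
  Visit K.
  At K: go left to C.
    Visit C.
    At C: go left to U.
      Visit U.
      At U: go left to X.
        X is a leaf — visit X.
      At U: go right to N.
        N is a leaf — visit N.
    At C: go right to S.
      S is a leaf — visit S.
  At K: go right to F.
    F is a leaf — visit F.
At T: go right to Z.
  Visit Z.
  At Z: go left to G.
    G is a leaf — visit G.
  At Z: no right child.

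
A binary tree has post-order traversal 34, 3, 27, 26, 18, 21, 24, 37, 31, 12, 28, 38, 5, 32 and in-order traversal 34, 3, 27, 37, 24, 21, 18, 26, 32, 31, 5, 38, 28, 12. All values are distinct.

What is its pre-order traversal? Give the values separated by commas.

32, 37, 27, 3, 34, 24, 21, 18, 26, 5, 31, 38, 28, 12

The last element of post-order is the root; it splits in-order into left and right subtrees.
Root 32: left subtree has 8 nodes {34, 3, 27, 37, 24, 21, 18, 26}, right has 5 {31, 5, 38, 28, 12}.
  Root 37: left subtree has 3 nodes {34, 3, 27}, right has 4 {24, 21, 18, 26}.
    Root 27: left subtree has 2 nodes {34, 3}, right has 0 { }.
      Root 3: left subtree has 1 node {34}, right has 0 { }.
    Root 24: left subtree has 0 nodes { }, right has 3 {21, 18, 26}.
      Root 21: left subtree has 0 nodes { }, right has 2 {18, 26}.
        Root 18: left subtree has 0 nodes { }, right has 1 {26}.
  Root 5: left subtree has 1 node {31}, right has 3 {38, 28, 12}.
    Root 38: left subtree has 0 nodes { }, right has 2 {28, 12}.
      Root 28: left subtree has 0 nodes { }, right has 1 {12}.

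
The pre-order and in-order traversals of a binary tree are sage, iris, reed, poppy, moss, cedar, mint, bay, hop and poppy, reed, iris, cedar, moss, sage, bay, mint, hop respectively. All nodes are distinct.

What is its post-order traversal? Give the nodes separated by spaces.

The first element of pre-order is the root; it splits in-order into left and right subtrees.
Root sage: left subtree has 5 nodes {poppy, reed, iris, cedar, moss}, right has 3 {bay, mint, hop}.
  Root iris: left subtree has 2 nodes {poppy, reed}, right has 2 {cedar, moss}.
    Root reed: left subtree has 1 node {poppy}, right has 0 { }.
    Root moss: left subtree has 1 node {cedar}, right has 0 { }.
  Root mint: left subtree has 1 node {bay}, right has 1 {hop}.

poppy reed cedar moss iris bay hop mint sage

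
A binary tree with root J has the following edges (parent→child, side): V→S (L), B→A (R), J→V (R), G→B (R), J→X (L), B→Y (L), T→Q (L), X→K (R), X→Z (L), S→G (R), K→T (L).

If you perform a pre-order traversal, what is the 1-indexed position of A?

Pre-order visits the node, then its left subtree, then its right subtree.
Visit J.
At J: go left to X.
  Visit X.
  At X: go left to Z.
    Z is a leaf — visit Z.
  At X: go right to K.
    Visit K.
    At K: go left to T.
      Visit T.
      At T: go left to Q.
        Q is a leaf — visit Q.
      At T: no right child.
    At K: no right child.
At J: go right to V.
  Visit V.
  At V: go left to S.
    Visit S.
    At S: no left child.
    At S: go right to G.
      Visit G.
      At G: no left child.
      At G: go right to B.
        Visit B.
        At B: go left to Y.
          Y is a leaf — visit Y.
        At B: go right to A.
          A is a leaf — visit A.
  At V: no right child.
Full pre-order sequence: J, X, Z, K, T, Q, V, S, G, B, Y, A.

12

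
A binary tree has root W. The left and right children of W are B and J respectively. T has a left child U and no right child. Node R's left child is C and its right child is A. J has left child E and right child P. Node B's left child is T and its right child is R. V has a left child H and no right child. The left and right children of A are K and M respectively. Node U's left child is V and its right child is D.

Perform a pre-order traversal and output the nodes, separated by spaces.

Pre-order visits the node, then its left subtree, then its right subtree.
Visit W.
At W: go left to B.
  Visit B.
  At B: go left to T.
    Visit T.
    At T: go left to U.
      Visit U.
      At U: go left to V.
        Visit V.
        At V: go left to H.
          H is a leaf — visit H.
        At V: no right child.
      At U: go right to D.
        D is a leaf — visit D.
    At T: no right child.
  At B: go right to R.
    Visit R.
    At R: go left to C.
      C is a leaf — visit C.
    At R: go right to A.
      Visit A.
      At A: go left to K.
        K is a leaf — visit K.
      At A: go right to M.
        M is a leaf — visit M.
At W: go right to J.
  Visit J.
  At J: go left to E.
    E is a leaf — visit E.
  At J: go right to P.
    P is a leaf — visit P.

W B T U V H D R C A K M J E P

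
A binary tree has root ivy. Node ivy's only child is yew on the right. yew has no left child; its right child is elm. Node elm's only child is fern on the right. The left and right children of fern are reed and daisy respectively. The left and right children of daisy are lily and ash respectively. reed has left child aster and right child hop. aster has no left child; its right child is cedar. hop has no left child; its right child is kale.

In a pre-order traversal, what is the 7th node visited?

cedar

Pre-order visits the node, then its left subtree, then its right subtree.
Visit ivy.
At ivy: no left child.
At ivy: go right to yew.
  Visit yew.
  At yew: no left child.
  At yew: go right to elm.
    Visit elm.
    At elm: no left child.
    At elm: go right to fern.
      Visit fern.
      At fern: go left to reed.
        Visit reed.
        At reed: go left to aster.
          Visit aster.
          At aster: no left child.
          At aster: go right to cedar.
            cedar is a leaf — visit cedar.
        At reed: go right to hop.
          Visit hop.
          At hop: no left child.
          At hop: go right to kale.
            kale is a leaf — visit kale.
      At fern: go right to daisy.
        Visit daisy.
        At daisy: go left to lily.
          lily is a leaf — visit lily.
        At daisy: go right to ash.
          ash is a leaf — visit ash.
Full pre-order sequence: ivy, yew, elm, fern, reed, aster, cedar, hop, kale, daisy, lily, ash.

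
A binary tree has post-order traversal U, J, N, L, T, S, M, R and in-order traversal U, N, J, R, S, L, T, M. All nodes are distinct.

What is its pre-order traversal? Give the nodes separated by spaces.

R N U J M S T L

The last element of post-order is the root; it splits in-order into left and right subtrees.
Root R: left subtree has 3 nodes {U, N, J}, right has 4 {S, L, T, M}.
  Root N: left subtree has 1 node {U}, right has 1 {J}.
  Root M: left subtree has 3 nodes {S, L, T}, right has 0 { }.
    Root S: left subtree has 0 nodes { }, right has 2 {L, T}.
      Root T: left subtree has 1 node {L}, right has 0 { }.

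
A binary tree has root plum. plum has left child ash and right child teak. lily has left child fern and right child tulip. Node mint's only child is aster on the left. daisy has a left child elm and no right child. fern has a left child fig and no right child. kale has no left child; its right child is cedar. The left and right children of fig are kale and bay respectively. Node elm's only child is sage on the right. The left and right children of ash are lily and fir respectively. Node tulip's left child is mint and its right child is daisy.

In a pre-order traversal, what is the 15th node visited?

fir

Pre-order visits the node, then its left subtree, then its right subtree.
Visit plum.
At plum: go left to ash.
  Visit ash.
  At ash: go left to lily.
    Visit lily.
    At lily: go left to fern.
      Visit fern.
      At fern: go left to fig.
        Visit fig.
        At fig: go left to kale.
          Visit kale.
          At kale: no left child.
          At kale: go right to cedar.
            cedar is a leaf — visit cedar.
        At fig: go right to bay.
          bay is a leaf — visit bay.
      At fern: no right child.
    At lily: go right to tulip.
      Visit tulip.
      At tulip: go left to mint.
        Visit mint.
        At mint: go left to aster.
          aster is a leaf — visit aster.
        At mint: no right child.
      At tulip: go right to daisy.
        Visit daisy.
        At daisy: go left to elm.
          Visit elm.
          At elm: no left child.
          At elm: go right to sage.
            sage is a leaf — visit sage.
        At daisy: no right child.
  At ash: go right to fir.
    fir is a leaf — visit fir.
At plum: go right to teak.
  teak is a leaf — visit teak.
Full pre-order sequence: plum, ash, lily, fern, fig, kale, cedar, bay, tulip, mint, aster, daisy, elm, sage, fir, teak.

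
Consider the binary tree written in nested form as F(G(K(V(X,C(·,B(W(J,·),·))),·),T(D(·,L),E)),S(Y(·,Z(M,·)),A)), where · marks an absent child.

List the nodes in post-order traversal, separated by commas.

Post-order visits the left subtree, then the right subtree, then the node.
At F: go left to G.
  At G: go left to K.
    At K: go left to V.
      At V: go left to X.
        X is a leaf — visit X.
      At V: go right to C.
        At C: no left child.
        At C: go right to B.
          At B: go left to W.
            At W: go left to J.
              J is a leaf — visit J.
            At W: no right child.
            Visit W.
          At B: no right child.
          Visit B.
        Visit C.
      Visit V.
    At K: no right child.
    Visit K.
  At G: go right to T.
    At T: go left to D.
      At D: no left child.
      At D: go right to L.
        L is a leaf — visit L.
      Visit D.
    At T: go right to E.
      E is a leaf — visit E.
    Visit T.
  Visit G.
At F: go right to S.
  At S: go left to Y.
    At Y: no left child.
    At Y: go right to Z.
      At Z: go left to M.
        M is a leaf — visit M.
      At Z: no right child.
      Visit Z.
    Visit Y.
  At S: go right to A.
    A is a leaf — visit A.
  Visit S.
Visit F.

X, J, W, B, C, V, K, L, D, E, T, G, M, Z, Y, A, S, F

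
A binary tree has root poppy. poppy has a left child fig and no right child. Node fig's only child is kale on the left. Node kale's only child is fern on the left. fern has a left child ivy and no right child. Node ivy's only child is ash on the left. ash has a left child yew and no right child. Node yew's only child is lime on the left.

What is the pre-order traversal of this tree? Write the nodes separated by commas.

Pre-order visits the node, then its left subtree, then its right subtree.
Visit poppy.
At poppy: go left to fig.
  Visit fig.
  At fig: go left to kale.
    Visit kale.
    At kale: go left to fern.
      Visit fern.
      At fern: go left to ivy.
        Visit ivy.
        At ivy: go left to ash.
          Visit ash.
          At ash: go left to yew.
            Visit yew.
            At yew: go left to lime.
              lime is a leaf — visit lime.
            At yew: no right child.
          At ash: no right child.
        At ivy: no right child.
      At fern: no right child.
    At kale: no right child.
  At fig: no right child.
At poppy: no right child.

poppy, fig, kale, fern, ivy, ash, yew, lime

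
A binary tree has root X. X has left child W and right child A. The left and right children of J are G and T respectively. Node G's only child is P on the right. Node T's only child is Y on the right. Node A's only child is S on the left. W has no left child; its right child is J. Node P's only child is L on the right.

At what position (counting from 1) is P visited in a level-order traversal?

8

Level-order visits nodes level by level from the root, left to right within each level.
Level 0: X
Level 1: W, A
Level 2: J, S
Level 3: G, T
Level 4: P, Y
Level 5: L
Full level-order sequence: X, W, A, J, S, G, T, P, Y, L.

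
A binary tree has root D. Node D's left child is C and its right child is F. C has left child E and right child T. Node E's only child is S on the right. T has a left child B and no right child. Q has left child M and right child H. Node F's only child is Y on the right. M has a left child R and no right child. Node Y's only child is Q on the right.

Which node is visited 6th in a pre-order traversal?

B

Pre-order visits the node, then its left subtree, then its right subtree.
Visit D.
At D: go left to C.
  Visit C.
  At C: go left to E.
    Visit E.
    At E: no left child.
    At E: go right to S.
      S is a leaf — visit S.
  At C: go right to T.
    Visit T.
    At T: go left to B.
      B is a leaf — visit B.
    At T: no right child.
At D: go right to F.
  Visit F.
  At F: no left child.
  At F: go right to Y.
    Visit Y.
    At Y: no left child.
    At Y: go right to Q.
      Visit Q.
      At Q: go left to M.
        Visit M.
        At M: go left to R.
          R is a leaf — visit R.
        At M: no right child.
      At Q: go right to H.
        H is a leaf — visit H.
Full pre-order sequence: D, C, E, S, T, B, F, Y, Q, M, R, H.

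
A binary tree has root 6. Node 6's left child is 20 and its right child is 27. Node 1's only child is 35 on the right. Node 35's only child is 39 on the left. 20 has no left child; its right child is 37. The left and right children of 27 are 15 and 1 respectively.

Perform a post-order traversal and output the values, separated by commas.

37, 20, 15, 39, 35, 1, 27, 6

Post-order visits the left subtree, then the right subtree, then the node.
At 6: go left to 20.
  At 20: no left child.
  At 20: go right to 37.
    37 is a leaf — visit 37.
  Visit 20.
At 6: go right to 27.
  At 27: go left to 15.
    15 is a leaf — visit 15.
  At 27: go right to 1.
    At 1: no left child.
    At 1: go right to 35.
      At 35: go left to 39.
        39 is a leaf — visit 39.
      At 35: no right child.
      Visit 35.
    Visit 1.
  Visit 27.
Visit 6.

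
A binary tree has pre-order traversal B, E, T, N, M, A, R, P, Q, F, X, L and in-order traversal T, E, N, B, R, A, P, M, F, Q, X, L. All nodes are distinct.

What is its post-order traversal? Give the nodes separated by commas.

T, N, E, R, P, A, F, L, X, Q, M, B

The first element of pre-order is the root; it splits in-order into left and right subtrees.
Root B: left subtree has 3 nodes {T, E, N}, right has 8 {R, A, P, M, F, Q, X, L}.
  Root E: left subtree has 1 node {T}, right has 1 {N}.
  Root M: left subtree has 3 nodes {R, A, P}, right has 4 {F, Q, X, L}.
    Root A: left subtree has 1 node {R}, right has 1 {P}.
    Root Q: left subtree has 1 node {F}, right has 2 {X, L}.
      Root X: left subtree has 0 nodes { }, right has 1 {L}.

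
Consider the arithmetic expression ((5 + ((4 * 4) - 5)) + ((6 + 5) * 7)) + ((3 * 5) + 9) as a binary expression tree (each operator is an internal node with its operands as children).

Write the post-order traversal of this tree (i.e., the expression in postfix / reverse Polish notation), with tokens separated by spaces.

5 4 4 * 5 - + 6 5 + 7 * + 3 5 * 9 + +

Post-order on an expression tree gives postfix notation: for each operator, emit left operand, right operand, then the operator.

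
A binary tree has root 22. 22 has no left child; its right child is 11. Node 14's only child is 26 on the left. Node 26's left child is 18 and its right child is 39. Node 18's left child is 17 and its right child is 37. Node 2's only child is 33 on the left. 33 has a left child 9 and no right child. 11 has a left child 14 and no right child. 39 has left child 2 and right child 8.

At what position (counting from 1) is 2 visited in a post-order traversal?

Post-order visits the left subtree, then the right subtree, then the node.
At 22: no left child.
At 22: go right to 11.
  At 11: go left to 14.
    At 14: go left to 26.
      At 26: go left to 18.
        At 18: go left to 17.
          17 is a leaf — visit 17.
        At 18: go right to 37.
          37 is a leaf — visit 37.
        Visit 18.
      At 26: go right to 39.
        At 39: go left to 2.
          At 2: go left to 33.
            At 33: go left to 9.
              9 is a leaf — visit 9.
            At 33: no right child.
            Visit 33.
          At 2: no right child.
          Visit 2.
        At 39: go right to 8.
          8 is a leaf — visit 8.
        Visit 39.
      Visit 26.
    At 14: no right child.
    Visit 14.
  At 11: no right child.
  Visit 11.
Visit 22.
Full post-order sequence: 17, 37, 18, 9, 33, 2, 8, 39, 26, 14, 11, 22.

6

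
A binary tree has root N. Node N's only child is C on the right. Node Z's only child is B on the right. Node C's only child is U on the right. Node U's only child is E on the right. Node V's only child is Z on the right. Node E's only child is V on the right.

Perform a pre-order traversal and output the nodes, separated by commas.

N, C, U, E, V, Z, B

Pre-order visits the node, then its left subtree, then its right subtree.
Visit N.
At N: no left child.
At N: go right to C.
  Visit C.
  At C: no left child.
  At C: go right to U.
    Visit U.
    At U: no left child.
    At U: go right to E.
      Visit E.
      At E: no left child.
      At E: go right to V.
        Visit V.
        At V: no left child.
        At V: go right to Z.
          Visit Z.
          At Z: no left child.
          At Z: go right to B.
            B is a leaf — visit B.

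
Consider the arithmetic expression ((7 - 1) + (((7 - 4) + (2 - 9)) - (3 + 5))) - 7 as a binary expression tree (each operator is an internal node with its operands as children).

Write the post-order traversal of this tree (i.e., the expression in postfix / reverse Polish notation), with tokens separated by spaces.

7 1 - 7 4 - 2 9 - + 3 5 + - + 7 -

Post-order on an expression tree gives postfix notation: for each operator, emit left operand, right operand, then the operator.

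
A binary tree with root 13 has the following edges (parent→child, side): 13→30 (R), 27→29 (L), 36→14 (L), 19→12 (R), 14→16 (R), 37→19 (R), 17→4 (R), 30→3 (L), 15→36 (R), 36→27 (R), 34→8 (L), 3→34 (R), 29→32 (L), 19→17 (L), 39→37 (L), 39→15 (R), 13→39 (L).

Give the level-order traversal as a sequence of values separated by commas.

Level-order visits nodes level by level from the root, left to right within each level.
Level 0: 13
Level 1: 39, 30
Level 2: 37, 15, 3
Level 3: 19, 36, 34
Level 4: 17, 12, 14, 27, 8
Level 5: 4, 16, 29
Level 6: 32

13, 39, 30, 37, 15, 3, 19, 36, 34, 17, 12, 14, 27, 8, 4, 16, 29, 32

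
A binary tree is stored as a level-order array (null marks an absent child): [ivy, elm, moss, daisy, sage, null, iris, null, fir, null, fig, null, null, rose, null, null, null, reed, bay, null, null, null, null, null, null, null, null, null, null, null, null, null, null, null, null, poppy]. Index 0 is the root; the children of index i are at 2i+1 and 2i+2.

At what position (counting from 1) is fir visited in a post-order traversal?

4

Post-order visits the left subtree, then the right subtree, then the node.
At ivy: go left to elm.
  At elm: go left to daisy.
    At daisy: no left child.
    At daisy: go right to fir.
      At fir: go left to reed.
        At reed: go left to poppy.
          poppy is a leaf — visit poppy.
        At reed: no right child.
        Visit reed.
      At fir: go right to bay.
        bay is a leaf — visit bay.
      Visit fir.
    Visit daisy.
  At elm: go right to sage.
    At sage: no left child.
    At sage: go right to fig.
      fig is a leaf — visit fig.
    Visit sage.
  Visit elm.
At ivy: go right to moss.
  At moss: no left child.
  At moss: go right to iris.
    At iris: go left to rose.
      rose is a leaf — visit rose.
    At iris: no right child.
    Visit iris.
  Visit moss.
Visit ivy.
Full post-order sequence: poppy, reed, bay, fir, daisy, fig, sage, elm, rose, iris, moss, ivy.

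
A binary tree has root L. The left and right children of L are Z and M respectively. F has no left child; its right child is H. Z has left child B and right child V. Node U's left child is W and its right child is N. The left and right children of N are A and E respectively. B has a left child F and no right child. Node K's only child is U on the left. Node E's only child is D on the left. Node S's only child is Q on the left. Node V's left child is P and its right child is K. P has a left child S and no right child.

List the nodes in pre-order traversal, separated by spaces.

Pre-order visits the node, then its left subtree, then its right subtree.
Visit L.
At L: go left to Z.
  Visit Z.
  At Z: go left to B.
    Visit B.
    At B: go left to F.
      Visit F.
      At F: no left child.
      At F: go right to H.
        H is a leaf — visit H.
    At B: no right child.
  At Z: go right to V.
    Visit V.
    At V: go left to P.
      Visit P.
      At P: go left to S.
        Visit S.
        At S: go left to Q.
          Q is a leaf — visit Q.
        At S: no right child.
      At P: no right child.
    At V: go right to K.
      Visit K.
      At K: go left to U.
        Visit U.
        At U: go left to W.
          W is a leaf — visit W.
        At U: go right to N.
          Visit N.
          At N: go left to A.
            A is a leaf — visit A.
          At N: go right to E.
            Visit E.
            At E: go left to D.
              D is a leaf — visit D.
            At E: no right child.
      At K: no right child.
At L: go right to M.
  M is a leaf — visit M.

L Z B F H V P S Q K U W N A E D M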